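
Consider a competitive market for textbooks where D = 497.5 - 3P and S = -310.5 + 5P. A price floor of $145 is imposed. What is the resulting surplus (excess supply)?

Equilibrium price would be P* = 101, so the floor at 145 binds.
At P = 145: D = 62.5, S = 414.5.
Surplus = 414.5 − 62.5 = 352.

Surplus = 352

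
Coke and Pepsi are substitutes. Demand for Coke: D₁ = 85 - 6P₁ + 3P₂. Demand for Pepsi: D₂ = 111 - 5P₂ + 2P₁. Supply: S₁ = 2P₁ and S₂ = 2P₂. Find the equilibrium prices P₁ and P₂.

Market 1: 85 - 6P₁ + 3P₂ = 2P₁ → 8P₁ - 3P₂ = 85.
Market 2: 7P₂ - 2P₁ = 111.
Eliminating P₂: 7×(1) + 3×(2) gives 50P₁ = 928, so P₁ = 18.56.
Back-substitute into (2): P₂ = (111 + 2×18.56) / 7 = 21.16.

P₁ = 18.56, P₂ = 21.16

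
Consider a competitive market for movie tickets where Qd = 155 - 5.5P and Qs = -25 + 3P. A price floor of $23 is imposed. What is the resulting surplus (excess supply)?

Surplus = 15.5

Equilibrium price would be P* = 360/17, so the floor at 23 binds.
At P = 23: Qd = 28.5, Qs = 44.
Surplus = 44 − 28.5 = 15.5.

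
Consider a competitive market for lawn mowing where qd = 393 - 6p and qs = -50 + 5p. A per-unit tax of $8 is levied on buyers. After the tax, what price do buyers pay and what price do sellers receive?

Buyers pay 483/11, sellers receive 395/11

Pre-tax equilibrium: p* = 443/11, q* = 1665/11.
Tax on buyers shifts demand to qd = 393 − 6(p + 8) = 345 - 6p.
345 - 6p = -50 + 5p gives seller price ps = 395/11; buyers pay pb = 395/11 + 8 = 483/11.
New quantity: q = 393 − 6(483/11) = 1425/11.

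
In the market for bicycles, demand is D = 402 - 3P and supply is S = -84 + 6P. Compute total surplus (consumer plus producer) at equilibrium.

Total surplus = 14400

Equilibrium: 402 - 3P = -84 + 6P gives P* = 54, Q* = 240.
Demand choke price: P = 134; supply starts at P = 14.
CS = ½(134 − 54)(240) = 9600; PS = ½(54 − 14)(240) = 4800.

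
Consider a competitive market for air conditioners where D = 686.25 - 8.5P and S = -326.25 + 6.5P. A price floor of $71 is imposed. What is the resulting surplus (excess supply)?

Equilibrium price would be P* = 67.5, so the floor at 71 binds.
At P = 71: D = 82.75, S = 135.25.
Surplus = 135.25 − 82.75 = 52.5.

Surplus = 52.5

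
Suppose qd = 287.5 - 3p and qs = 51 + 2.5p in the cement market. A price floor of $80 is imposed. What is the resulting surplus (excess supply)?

Surplus = 203.5

Equilibrium price would be p* = 43, so the floor at 80 binds.
At p = 80: qd = 47.5, qs = 251.
Surplus = 251 − 47.5 = 203.5.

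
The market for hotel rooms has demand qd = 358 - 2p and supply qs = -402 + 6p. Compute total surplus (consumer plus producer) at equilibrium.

Total surplus = 9408

Equilibrium: 358 - 2p = -402 + 6p gives p* = 95, q* = 168.
Demand choke price: p = 179; supply starts at p = 67.
CS = ½(179 − 95)(168) = 7056; PS = ½(95 − 67)(168) = 2352.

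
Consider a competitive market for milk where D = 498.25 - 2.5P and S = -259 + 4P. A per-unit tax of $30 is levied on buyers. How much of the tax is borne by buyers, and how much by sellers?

Buyers bear 240/13, sellers bear 150/13

Pre-tax equilibrium: P* = 116.5, Q* = 207.
Tax on buyers shifts demand to D = 498.25 − 2.5(P + 30) = 423.25 - 2.5P.
423.25 - 2.5P = -259 + 4P gives seller price Ps = 2729/26; buyers pay Pb = 2729/26 + 30 = 3509/26.
New quantity: Q = 498.25 − 2.5(3509/26) = 2091/13.
Buyer burden = 3509/26 − 116.5 = 240/13; seller burden = 116.5 − 2729/26 = 150/13.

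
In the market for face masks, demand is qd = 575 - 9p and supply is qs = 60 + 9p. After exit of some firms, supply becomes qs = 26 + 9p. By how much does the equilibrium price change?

Δp = 17/9

Original equilibrium: p* = 515/18, q* = 317.5.
New equilibrium: 575 - 9p = 26 + 9p, so 549 = 18p and p' = 30.5; q' = 575 − 9(30.5) = 300.5.
Change in price: 30.5 − 515/18 = 17/9.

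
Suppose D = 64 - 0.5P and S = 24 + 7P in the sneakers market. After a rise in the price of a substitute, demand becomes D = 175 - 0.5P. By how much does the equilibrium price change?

ΔP = 14.8

Original equilibrium: P* = 16/3, Q* = 184/3.
New equilibrium: 175 - 0.5P = 24 + 7P, so 151 = 7.5P and P' = 302/15; Q' = 175 − 0.5(302/15) = 2474/15.
Change in price: 302/15 − 16/3 = 14.8.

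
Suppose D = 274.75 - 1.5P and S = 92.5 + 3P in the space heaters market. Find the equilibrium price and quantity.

P* = 40.5, Q* = 214

Set D = S: 274.75 - 1.5P = 92.5 + 3P.
182.25 = 4.5P, so P* = 40.5.
Q* = 274.75 − 1.5(40.5) = 214.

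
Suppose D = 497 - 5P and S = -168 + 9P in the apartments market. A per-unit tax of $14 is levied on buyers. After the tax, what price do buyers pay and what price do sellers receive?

Buyers pay $56.5, sellers receive $42.5

Pre-tax equilibrium: P* = 47.5, Q* = 259.5.
Tax on buyers shifts demand to D = 497 − 5(P + 14) = 427 - 5P.
427 - 5P = -168 + 9P gives seller price Ps = 42.5; buyers pay Pb = 42.5 + 14 = 56.5.
New quantity: Q = 497 − 5(56.5) = 214.5.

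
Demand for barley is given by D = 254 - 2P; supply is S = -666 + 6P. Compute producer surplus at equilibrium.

Producer surplus = 48

Equilibrium: 254 - 2P = -666 + 6P gives P* = 115, Q* = 24.
Supply starts at P = 111 (where S = 0).
PS = ½(115 − 111)(24) = 48.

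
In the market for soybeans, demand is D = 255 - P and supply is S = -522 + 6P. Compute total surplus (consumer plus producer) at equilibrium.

Total surplus = 12096

Equilibrium: 255 - P = -522 + 6P gives P* = 111, Q* = 144.
Demand choke price: P = 255; supply starts at P = 87.
CS = ½(255 − 111)(144) = 10368; PS = ½(111 − 87)(144) = 1728.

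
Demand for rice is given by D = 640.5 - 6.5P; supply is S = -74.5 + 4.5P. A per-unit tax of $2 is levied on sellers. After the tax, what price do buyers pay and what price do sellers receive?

Pre-tax equilibrium: P* = 65, Q* = 218.
Tax on sellers shifts supply to S = -74.5 + 4.5(P − 2) = -83.5 + 4.5P.
640.5 - 6.5P = -83.5 + 4.5P gives buyer price Pb = 724/11; sellers receive Ps = 724/11 − 2 = 702/11.
New quantity: Q = 640.5 − 6.5(724/11) = 4679/22.

Buyers pay 724/11, sellers receive 702/11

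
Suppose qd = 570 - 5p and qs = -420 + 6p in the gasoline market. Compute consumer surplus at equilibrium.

Consumer surplus = 1440

Equilibrium: 570 - 5p = -420 + 6p gives p* = 90, q* = 120.
Demand choke price (qd = 0): p = 114.
CS = ½(114 − 90)(120) = 1440.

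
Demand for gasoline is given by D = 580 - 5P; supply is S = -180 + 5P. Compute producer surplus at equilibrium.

Producer surplus = 4000

Equilibrium: 580 - 5P = -180 + 5P gives P* = 76, Q* = 200.
Supply starts at P = 36 (where S = 0).
PS = ½(76 − 36)(200) = 4000.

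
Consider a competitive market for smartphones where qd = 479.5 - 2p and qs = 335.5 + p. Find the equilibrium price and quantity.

Set qd = qs: 479.5 - 2p = 335.5 + p.
144 = 3p, so p* = 48.
q* = 479.5 − 2(48) = 383.5.

p* = 48, q* = 383.5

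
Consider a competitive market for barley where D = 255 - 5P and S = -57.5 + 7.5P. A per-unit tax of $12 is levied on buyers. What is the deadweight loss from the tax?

Pre-tax equilibrium: P* = 25, Q* = 130.
Tax on buyers shifts demand to D = 255 − 5(P + 12) = 195 - 5P.
195 - 5P = -57.5 + 7.5P gives seller price Ps = 20.2; buyers pay Pb = 20.2 + 12 = 32.2.
New quantity: Q = 255 − 5(32.2) = 94.
DWL = ½ × 12 × (130 − 94) = 216.

Deadweight loss = 216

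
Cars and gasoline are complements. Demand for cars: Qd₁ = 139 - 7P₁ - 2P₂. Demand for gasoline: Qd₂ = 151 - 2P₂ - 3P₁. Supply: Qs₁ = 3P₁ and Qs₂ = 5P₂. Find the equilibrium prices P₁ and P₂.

P₁ = 10.484375, P₂ = 17.078125

Market 1: 139 - 7P₁ - 2P₂ = 3P₁ → 10P₁ + 2P₂ = 139.
Market 2: 7P₂ + 3P₁ = 151.
Eliminating P₂: 7×(1) − 2×(2) gives 64P₁ = 671, so P₁ = 10.484375.
Back-substitute into (2): P₂ = (151 − 3×10.484375) / 7 = 17.078125.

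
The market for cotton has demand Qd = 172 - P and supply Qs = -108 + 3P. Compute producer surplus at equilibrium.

Equilibrium: 172 - P = -108 + 3P gives P* = 70, Q* = 102.
Supply starts at P = 36 (where Qs = 0).
PS = ½(70 − 36)(102) = 1734.

Producer surplus = 1734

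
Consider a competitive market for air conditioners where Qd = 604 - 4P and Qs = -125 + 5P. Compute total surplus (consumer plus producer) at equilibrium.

Equilibrium: 604 - 4P = -125 + 5P gives P* = 81, Q* = 280.
Demand choke price: P = 151; supply starts at P = 25.
CS = ½(151 − 81)(280) = 9800; PS = ½(81 − 25)(280) = 7840.

Total surplus = 17640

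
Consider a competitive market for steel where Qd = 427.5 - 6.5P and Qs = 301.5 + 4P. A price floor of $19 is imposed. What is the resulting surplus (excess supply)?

Equilibrium price would be P* = 12, so the floor at 19 binds.
At P = 19: Qd = 304, Qs = 377.5.
Surplus = 377.5 − 304 = 73.5.

Surplus = 73.5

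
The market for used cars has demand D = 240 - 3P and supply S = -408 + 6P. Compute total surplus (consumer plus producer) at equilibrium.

Equilibrium: 240 - 3P = -408 + 6P gives P* = 72, Q* = 24.
Demand choke price: P = 80; supply starts at P = 68.
CS = ½(80 − 72)(24) = 96; PS = ½(72 − 68)(24) = 48.

Total surplus = 144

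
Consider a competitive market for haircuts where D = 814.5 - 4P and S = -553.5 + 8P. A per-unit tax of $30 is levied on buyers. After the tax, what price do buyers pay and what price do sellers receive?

Pre-tax equilibrium: P* = 114, Q* = 358.5.
Tax on buyers shifts demand to D = 814.5 − 4(P + 30) = 694.5 - 4P.
694.5 - 4P = -553.5 + 8P gives seller price Ps = 104; buyers pay Pb = 104 + 30 = 134.
New quantity: Q = 814.5 − 4(134) = 278.5.

Buyers pay $134, sellers receive $104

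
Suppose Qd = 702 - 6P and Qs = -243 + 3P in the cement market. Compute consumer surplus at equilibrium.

Consumer surplus = 432

Equilibrium: 702 - 6P = -243 + 3P gives P* = 105, Q* = 72.
Demand choke price (Qd = 0): P = 117.
CS = ½(117 − 105)(72) = 432.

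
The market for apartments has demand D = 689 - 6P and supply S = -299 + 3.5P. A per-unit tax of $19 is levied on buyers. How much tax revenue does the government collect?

Pre-tax equilibrium: P* = 104, Q* = 65.
Tax on buyers shifts demand to D = 689 − 6(P + 19) = 575 - 6P.
575 - 6P = -299 + 3.5P gives seller price Ps = 92; buyers pay Pb = 92 + 19 = 111.
New quantity: Q = 689 − 6(111) = 23.
Revenue = 19 × 23 = 437.

Tax revenue = 437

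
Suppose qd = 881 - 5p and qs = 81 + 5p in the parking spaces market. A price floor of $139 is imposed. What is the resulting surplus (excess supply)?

Surplus = 590

Equilibrium price would be p* = 80, so the floor at 139 binds.
At p = 139: qd = 186, qs = 776.
Surplus = 776 − 186 = 590.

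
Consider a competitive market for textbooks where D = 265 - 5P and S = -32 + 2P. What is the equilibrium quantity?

Q* = 370/7

Set D = S: 265 - 5P = -32 + 2P.
297 = 7P, so P* = 297/7.
Q* = 265 − 5(297/7) = 370/7.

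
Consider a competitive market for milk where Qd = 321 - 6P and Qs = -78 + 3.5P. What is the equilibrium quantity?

Set Qd = Qs: 321 - 6P = -78 + 3.5P.
399 = 9.5P, so P* = 42.
Q* = 321 − 6(42) = 69.

Q* = 69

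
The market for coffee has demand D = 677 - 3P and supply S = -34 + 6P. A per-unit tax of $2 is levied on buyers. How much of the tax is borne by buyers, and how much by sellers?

Pre-tax equilibrium: P* = 79, Q* = 440.
Tax on buyers shifts demand to D = 677 − 3(P + 2) = 671 - 3P.
671 - 3P = -34 + 6P gives seller price Ps = 235/3; buyers pay Pb = 235/3 + 2 = 241/3.
New quantity: Q = 677 − 3(241/3) = 436.
Buyer burden = 241/3 − 79 = 4/3; seller burden = 79 − 235/3 = 2/3.

Buyers bear 4/3, sellers bear 2/3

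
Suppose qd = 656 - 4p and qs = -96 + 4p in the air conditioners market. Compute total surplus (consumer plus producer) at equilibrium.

Total surplus = 19600

Equilibrium: 656 - 4p = -96 + 4p gives p* = 94, q* = 280.
Demand choke price: p = 164; supply starts at p = 24.
CS = ½(164 − 94)(280) = 9800; PS = ½(94 − 24)(280) = 9800.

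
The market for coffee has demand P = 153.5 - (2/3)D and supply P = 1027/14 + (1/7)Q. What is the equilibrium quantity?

Set the two price expressions equal: 153.5 - (2/3)Q = 1027/14 + (1/7)Q.
561/7 = (17/21)Q, so Q* = 99.
P* = 153.5 − (2/3)(99) = 87.5.

Q* = 99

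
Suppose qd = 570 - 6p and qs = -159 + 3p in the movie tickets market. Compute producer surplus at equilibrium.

Equilibrium: 570 - 6p = -159 + 3p gives p* = 81, q* = 84.
Supply starts at p = 53 (where qs = 0).
PS = ½(81 − 53)(84) = 1176.

Producer surplus = 1176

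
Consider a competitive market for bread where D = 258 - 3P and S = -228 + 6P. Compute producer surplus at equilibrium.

Producer surplus = 768

Equilibrium: 258 - 3P = -228 + 6P gives P* = 54, Q* = 96.
Supply starts at P = 38 (where S = 0).
PS = ½(54 − 38)(96) = 768.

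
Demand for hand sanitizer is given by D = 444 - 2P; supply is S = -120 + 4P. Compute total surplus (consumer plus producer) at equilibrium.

Total surplus = 24576

Equilibrium: 444 - 2P = -120 + 4P gives P* = 94, Q* = 256.
Demand choke price: P = 222; supply starts at P = 30.
CS = ½(222 − 94)(256) = 16384; PS = ½(94 − 30)(256) = 8192.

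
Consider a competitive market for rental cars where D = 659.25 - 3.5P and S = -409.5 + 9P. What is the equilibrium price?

Set D = S: 659.25 - 3.5P = -409.5 + 9P.
1068.75 = 12.5P, so P* = 85.5.
Q* = 659.25 − 3.5(85.5) = 360.

P* = 85.5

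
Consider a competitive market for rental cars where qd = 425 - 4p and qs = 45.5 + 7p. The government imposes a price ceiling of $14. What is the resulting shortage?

Shortage = 225.5

Equilibrium price would be p* = 34.5, so the ceiling at 14 binds.
At p = 14: qd = 425 − 4(14) = 369, qs = 45.5 + 7(14) = 143.5.
Shortage = 369 − 143.5 = 225.5.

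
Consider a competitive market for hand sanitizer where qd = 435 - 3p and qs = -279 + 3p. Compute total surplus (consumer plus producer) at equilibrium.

Equilibrium: 435 - 3p = -279 + 3p gives p* = 119, q* = 78.
Demand choke price: p = 145; supply starts at p = 93.
CS = ½(145 − 119)(78) = 1014; PS = ½(119 − 93)(78) = 1014.

Total surplus = 2028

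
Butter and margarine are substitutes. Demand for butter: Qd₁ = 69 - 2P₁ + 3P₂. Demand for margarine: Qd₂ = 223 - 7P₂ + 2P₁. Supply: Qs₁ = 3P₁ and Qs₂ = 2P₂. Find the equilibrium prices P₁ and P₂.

P₁ = 430/13, P₂ = 1253/39

Market 1: 69 - 2P₁ + 3P₂ = 3P₁ → 5P₁ - 3P₂ = 69.
Market 2: 9P₂ - 2P₁ = 223.
Eliminating P₂: 9×(1) + 3×(2) gives 39P₁ = 1290, so P₁ = 430/13.
Back-substitute into (2): P₂ = (223 + 2×430/13) / 9 = 1253/39.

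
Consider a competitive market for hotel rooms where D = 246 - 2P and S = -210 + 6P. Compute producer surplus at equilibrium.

Producer surplus = 1452

Equilibrium: 246 - 2P = -210 + 6P gives P* = 57, Q* = 132.
Supply starts at P = 35 (where S = 0).
PS = ½(57 − 35)(132) = 1452.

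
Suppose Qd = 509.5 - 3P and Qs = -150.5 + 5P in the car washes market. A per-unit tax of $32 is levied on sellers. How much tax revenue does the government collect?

Pre-tax equilibrium: P* = 82.5, Q* = 262.
Tax on sellers shifts supply to Qs = -150.5 + 5(P − 32) = -310.5 + 5P.
509.5 - 3P = -310.5 + 5P gives buyer price Pb = 102.5; sellers receive Ps = 102.5 − 32 = 70.5.
New quantity: Q = 509.5 − 3(102.5) = 202.
Revenue = 32 × 202 = 6464.

Tax revenue = 6464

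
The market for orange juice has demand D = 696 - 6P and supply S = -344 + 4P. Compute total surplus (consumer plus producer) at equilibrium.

Total surplus = 1080

Equilibrium: 696 - 6P = -344 + 4P gives P* = 104, Q* = 72.
Demand choke price: P = 116; supply starts at P = 86.
CS = ½(116 − 104)(72) = 432; PS = ½(104 − 86)(72) = 648.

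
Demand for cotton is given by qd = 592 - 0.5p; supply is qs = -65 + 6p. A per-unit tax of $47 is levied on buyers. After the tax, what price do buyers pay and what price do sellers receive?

Buyers pay 1878/13, sellers receive 1267/13

Pre-tax equilibrium: p* = 1314/13, q* = 7039/13.
Tax on buyers shifts demand to qd = 592 − 0.5(p + 47) = 568.5 - 0.5p.
568.5 - 0.5p = -65 + 6p gives seller price ps = 1267/13; buyers pay pb = 1267/13 + 47 = 1878/13.
New quantity: q = 592 − 0.5(1878/13) = 6757/13.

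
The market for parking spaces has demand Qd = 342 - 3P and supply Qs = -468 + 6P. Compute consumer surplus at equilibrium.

Consumer surplus = 864

Equilibrium: 342 - 3P = -468 + 6P gives P* = 90, Q* = 72.
Demand choke price (Qd = 0): P = 114.
CS = ½(114 − 90)(72) = 864.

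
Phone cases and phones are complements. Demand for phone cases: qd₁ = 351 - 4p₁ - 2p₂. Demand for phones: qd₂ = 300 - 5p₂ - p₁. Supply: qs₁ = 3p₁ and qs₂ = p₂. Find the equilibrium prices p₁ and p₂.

Market 1: 351 - 4p₁ - 2p₂ = 3p₁ → 7p₁ + 2p₂ = 351.
Market 2: 6p₂ + p₁ = 300.
Eliminating p₂: 6×(1) − 2×(2) gives 40p₁ = 1506, so p₁ = 37.65.
Back-substitute into (2): p₂ = (300 − 1×37.65) / 6 = 43.725.

p₁ = 37.65, p₂ = 43.725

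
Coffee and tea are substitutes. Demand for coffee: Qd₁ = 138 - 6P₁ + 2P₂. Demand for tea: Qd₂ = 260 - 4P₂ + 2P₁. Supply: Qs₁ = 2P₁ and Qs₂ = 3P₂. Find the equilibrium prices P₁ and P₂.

P₁ = 743/26, P₂ = 589/13

Market 1: 138 - 6P₁ + 2P₂ = 2P₁ → 8P₁ - 2P₂ = 138.
Market 2: 7P₂ - 2P₁ = 260.
Eliminating P₂: 7×(1) + 2×(2) gives 52P₁ = 1486, so P₁ = 743/26.
Back-substitute into (2): P₂ = (260 + 2×743/26) / 7 = 589/13.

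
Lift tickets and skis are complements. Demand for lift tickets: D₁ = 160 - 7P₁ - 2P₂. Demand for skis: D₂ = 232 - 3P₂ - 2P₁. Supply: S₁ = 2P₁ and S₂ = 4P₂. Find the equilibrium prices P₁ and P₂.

P₁ = 656/59, P₂ = 1768/59

Market 1: 160 - 7P₁ - 2P₂ = 2P₁ → 9P₁ + 2P₂ = 160.
Market 2: 7P₂ + 2P₁ = 232.
Eliminating P₂: 7×(1) − 2×(2) gives 59P₁ = 656, so P₁ = 656/59.
Back-substitute into (2): P₂ = (232 − 2×656/59) / 7 = 1768/59.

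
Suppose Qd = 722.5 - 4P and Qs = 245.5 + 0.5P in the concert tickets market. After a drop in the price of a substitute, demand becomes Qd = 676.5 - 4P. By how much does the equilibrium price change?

ΔP = -92/9

Original equilibrium: P* = 106, Q* = 298.5.
New equilibrium: 676.5 - 4P = 245.5 + 0.5P, so 431 = 4.5P and P' = 862/9; Q' = 676.5 − 4(862/9) = 5281/18.
Change in price: 862/9 − 106 = -92/9.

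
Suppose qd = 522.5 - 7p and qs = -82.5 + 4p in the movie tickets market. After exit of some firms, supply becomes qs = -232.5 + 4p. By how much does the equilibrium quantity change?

Δq = -1050/11

Original equilibrium: p* = 55, q* = 137.5.
New equilibrium: 522.5 - 7p = -232.5 + 4p, so 755 = 11p and p' = 755/11; q' = 522.5 − 7(755/11) = 925/22.
Change in quantity: 925/22 − 137.5 = -1050/11.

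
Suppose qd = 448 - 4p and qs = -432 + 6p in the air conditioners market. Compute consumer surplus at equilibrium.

Equilibrium: 448 - 4p = -432 + 6p gives p* = 88, q* = 96.
Demand choke price (qd = 0): p = 112.
CS = ½(112 − 88)(96) = 1152.

Consumer surplus = 1152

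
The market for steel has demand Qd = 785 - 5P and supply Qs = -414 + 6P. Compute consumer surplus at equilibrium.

Equilibrium: 785 - 5P = -414 + 6P gives P* = 109, Q* = 240.
Demand choke price (Qd = 0): P = 157.
CS = ½(157 − 109)(240) = 5760.

Consumer surplus = 5760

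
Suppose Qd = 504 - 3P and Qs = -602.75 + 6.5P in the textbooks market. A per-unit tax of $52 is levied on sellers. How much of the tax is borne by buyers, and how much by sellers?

Pre-tax equilibrium: P* = 116.5, Q* = 154.5.
Tax on sellers shifts supply to Qs = -602.75 + 6.5(P − 52) = -940.75 + 6.5P.
504 - 3P = -940.75 + 6.5P gives buyer price Pb = 5779/38; sellers receive Ps = 5779/38 − 52 = 3803/38.
New quantity: Q = 504 − 3(5779/38) = 1815/38.
Buyer burden = 5779/38 − 116.5 = 676/19; seller burden = 116.5 − 3803/38 = 312/19.

Buyers bear 676/19, sellers bear 312/19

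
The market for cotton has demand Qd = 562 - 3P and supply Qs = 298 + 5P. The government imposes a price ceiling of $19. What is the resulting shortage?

Shortage = 112

Equilibrium price would be P* = 33, so the ceiling at 19 binds.
At P = 19: Qd = 562 − 3(19) = 505, Qs = 298 + 5(19) = 393.
Shortage = 505 − 393 = 112.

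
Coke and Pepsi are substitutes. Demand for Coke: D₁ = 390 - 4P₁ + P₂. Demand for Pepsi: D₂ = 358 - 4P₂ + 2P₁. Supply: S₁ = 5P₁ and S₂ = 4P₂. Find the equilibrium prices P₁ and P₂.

P₁ = 1739/35, P₂ = 2001/35

Market 1: 390 - 4P₁ + P₂ = 5P₁ → 9P₁ - P₂ = 390.
Market 2: 8P₂ - 2P₁ = 358.
Eliminating P₂: 8×(1) + 1×(2) gives 70P₁ = 3478, so P₁ = 1739/35.
Back-substitute into (2): P₂ = (358 + 2×1739/35) / 8 = 2001/35.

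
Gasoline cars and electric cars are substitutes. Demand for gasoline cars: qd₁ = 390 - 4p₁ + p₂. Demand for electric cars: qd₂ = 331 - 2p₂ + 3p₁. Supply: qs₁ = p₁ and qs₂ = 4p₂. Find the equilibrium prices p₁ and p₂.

Market 1: 390 - 4p₁ + p₂ = p₁ → 5p₁ - p₂ = 390.
Market 2: 6p₂ - 3p₁ = 331.
Eliminating p₂: 6×(1) + 1×(2) gives 27p₁ = 2671, so p₁ = 2671/27.
Back-substitute into (2): p₂ = (331 + 3×2671/27) / 6 = 2825/27.

p₁ = 2671/27, p₂ = 2825/27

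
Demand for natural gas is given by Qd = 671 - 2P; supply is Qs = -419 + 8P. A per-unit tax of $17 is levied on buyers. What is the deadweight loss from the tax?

Pre-tax equilibrium: P* = 109, Q* = 453.
Tax on buyers shifts demand to Qd = 671 − 2(P + 17) = 637 - 2P.
637 - 2P = -419 + 8P gives seller price Ps = 105.6; buyers pay Pb = 105.6 + 17 = 122.6.
New quantity: Q = 671 − 2(122.6) = 425.8.
DWL = ½ × 17 × (453 − 425.8) = 231.2.

Deadweight loss = 231.2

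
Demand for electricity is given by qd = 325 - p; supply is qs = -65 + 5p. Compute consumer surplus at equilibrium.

Equilibrium: 325 - p = -65 + 5p gives p* = 65, q* = 260.
Demand choke price (qd = 0): p = 325.
CS = ½(325 − 65)(260) = 33800.

Consumer surplus = 33800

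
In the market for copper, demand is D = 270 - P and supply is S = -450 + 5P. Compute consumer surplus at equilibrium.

Consumer surplus = 11250

Equilibrium: 270 - P = -450 + 5P gives P* = 120, Q* = 150.
Demand choke price (D = 0): P = 270.
CS = ½(270 − 120)(150) = 11250.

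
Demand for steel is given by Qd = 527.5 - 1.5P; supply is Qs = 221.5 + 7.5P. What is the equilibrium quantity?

Set Qd = Qs: 527.5 - 1.5P = 221.5 + 7.5P.
306 = 9P, so P* = 34.
Q* = 527.5 − 1.5(34) = 476.5.

Q* = 476.5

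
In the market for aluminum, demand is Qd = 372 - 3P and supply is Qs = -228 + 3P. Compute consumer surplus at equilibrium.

Equilibrium: 372 - 3P = -228 + 3P gives P* = 100, Q* = 72.
Demand choke price (Qd = 0): P = 124.
CS = ½(124 − 100)(72) = 864.

Consumer surplus = 864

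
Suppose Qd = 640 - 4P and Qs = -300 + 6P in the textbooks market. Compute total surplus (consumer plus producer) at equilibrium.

Total surplus = 14520

Equilibrium: 640 - 4P = -300 + 6P gives P* = 94, Q* = 264.
Demand choke price: P = 160; supply starts at P = 50.
CS = ½(160 − 94)(264) = 8712; PS = ½(94 − 50)(264) = 5808.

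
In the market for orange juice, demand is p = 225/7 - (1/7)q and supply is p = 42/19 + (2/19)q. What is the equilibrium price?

p* = 164/11

Set the two price expressions equal: 225/7 - (1/7)q = 42/19 + (2/19)q.
3981/133 = (33/133)q, so q* = 1327/11.
p* = 225/7 − (1/7)(1327/11) = 164/11.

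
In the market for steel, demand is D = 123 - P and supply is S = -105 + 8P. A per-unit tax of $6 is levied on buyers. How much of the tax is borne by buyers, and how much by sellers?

Pre-tax equilibrium: P* = 76/3, Q* = 293/3.
Tax on buyers shifts demand to D = 123 − 1(P + 6) = 117 - P.
117 - P = -105 + 8P gives seller price Ps = 74/3; buyers pay Pb = 74/3 + 6 = 92/3.
New quantity: Q = 123 − 1(92/3) = 277/3.
Buyer burden = 92/3 − 76/3 = 16/3; seller burden = 76/3 − 74/3 = 2/3.

Buyers bear 16/3, sellers bear 2/3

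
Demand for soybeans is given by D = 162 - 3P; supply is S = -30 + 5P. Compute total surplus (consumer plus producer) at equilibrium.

Equilibrium: 162 - 3P = -30 + 5P gives P* = 24, Q* = 90.
Demand choke price: P = 54; supply starts at P = 6.
CS = ½(54 − 24)(90) = 1350; PS = ½(24 − 6)(90) = 810.

Total surplus = 2160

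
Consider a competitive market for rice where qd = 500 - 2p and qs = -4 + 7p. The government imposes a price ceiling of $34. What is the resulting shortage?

Equilibrium price would be p* = 56, so the ceiling at 34 binds.
At p = 34: qd = 500 − 2(34) = 432, qs = -4 + 7(34) = 234.
Shortage = 432 − 234 = 198.

Shortage = 198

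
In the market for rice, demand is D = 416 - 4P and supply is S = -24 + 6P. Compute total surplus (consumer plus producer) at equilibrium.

Equilibrium: 416 - 4P = -24 + 6P gives P* = 44, Q* = 240.
Demand choke price: P = 104; supply starts at P = 4.
CS = ½(104 − 44)(240) = 7200; PS = ½(44 − 4)(240) = 4800.

Total surplus = 12000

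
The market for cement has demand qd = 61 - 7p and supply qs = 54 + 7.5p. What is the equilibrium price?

Set qd = qs: 61 - 7p = 54 + 7.5p.
7 = 14.5p, so p* = 14/29.
q* = 61 − 7(14/29) = 1671/29.

p* = 14/29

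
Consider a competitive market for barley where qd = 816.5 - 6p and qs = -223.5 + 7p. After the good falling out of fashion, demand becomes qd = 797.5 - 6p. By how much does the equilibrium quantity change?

Original equilibrium: p* = 80, q* = 336.5.
New equilibrium: 797.5 - 6p = -223.5 + 7p, so 1021 = 13p and p' = 1021/13; q' = 797.5 − 6(1021/13) = 8483/26.
Change in quantity: 8483/26 − 336.5 = -133/13.

Δq = -133/13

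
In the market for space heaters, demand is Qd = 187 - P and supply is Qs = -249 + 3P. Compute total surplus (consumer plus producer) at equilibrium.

Equilibrium: 187 - P = -249 + 3P gives P* = 109, Q* = 78.
Demand choke price: P = 187; supply starts at P = 83.
CS = ½(187 − 109)(78) = 3042; PS = ½(109 − 83)(78) = 1014.

Total surplus = 4056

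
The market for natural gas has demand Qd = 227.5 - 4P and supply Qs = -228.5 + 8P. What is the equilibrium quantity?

Set Qd = Qs: 227.5 - 4P = -228.5 + 8P.
456 = 12P, so P* = 38.
Q* = 227.5 − 4(38) = 75.5.

Q* = 75.5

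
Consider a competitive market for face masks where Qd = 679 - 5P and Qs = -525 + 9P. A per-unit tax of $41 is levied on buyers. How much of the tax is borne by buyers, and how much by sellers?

Pre-tax equilibrium: P* = 86, Q* = 249.
Tax on buyers shifts demand to Qd = 679 − 5(P + 41) = 474 - 5P.
474 - 5P = -525 + 9P gives seller price Ps = 999/14; buyers pay Pb = 999/14 + 41 = 1573/14.
New quantity: Q = 679 − 5(1573/14) = 1641/14.
Buyer burden = 1573/14 − 86 = 369/14; seller burden = 86 − 999/14 = 205/14.

Buyers bear 369/14, sellers bear 205/14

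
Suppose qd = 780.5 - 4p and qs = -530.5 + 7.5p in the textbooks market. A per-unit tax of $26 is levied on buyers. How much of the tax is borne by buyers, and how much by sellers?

Pre-tax equilibrium: p* = 114, q* = 324.5.
Tax on buyers shifts demand to qd = 780.5 − 4(p + 26) = 676.5 - 4p.
676.5 - 4p = -530.5 + 7.5p gives seller price ps = 2414/23; buyers pay pb = 2414/23 + 26 = 3012/23.
New quantity: q = 780.5 − 4(3012/23) = 11807/46.
Buyer burden = 3012/23 − 114 = 390/23; seller burden = 114 − 2414/23 = 208/23.

Buyers bear 390/23, sellers bear 208/23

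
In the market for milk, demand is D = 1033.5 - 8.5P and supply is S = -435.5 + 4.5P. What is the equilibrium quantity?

Set D = S: 1033.5 - 8.5P = -435.5 + 4.5P.
1469 = 13P, so P* = 113.
Q* = 1033.5 − 8.5(113) = 73.

Q* = 73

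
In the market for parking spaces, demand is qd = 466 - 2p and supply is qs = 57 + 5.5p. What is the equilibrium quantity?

q* = 5354/15

Set qd = qs: 466 - 2p = 57 + 5.5p.
409 = 7.5p, so p* = 818/15.
q* = 466 − 2(818/15) = 5354/15.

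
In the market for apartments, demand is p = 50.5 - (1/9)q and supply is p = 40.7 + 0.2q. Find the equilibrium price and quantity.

Set the two price expressions equal: 50.5 - (1/9)q = 40.7 + 0.2q.
9.8 = (14/45)q, so q* = 31.5.
p* = 50.5 − (1/9)(31.5) = 47.

p* = 47, q* = 31.5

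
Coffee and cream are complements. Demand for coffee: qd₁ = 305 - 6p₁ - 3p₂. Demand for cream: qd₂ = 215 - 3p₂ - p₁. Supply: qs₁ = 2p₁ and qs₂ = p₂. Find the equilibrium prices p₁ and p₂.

p₁ = 575/29, p₂ = 1415/29

Market 1: 305 - 6p₁ - 3p₂ = 2p₁ → 8p₁ + 3p₂ = 305.
Market 2: 4p₂ + p₁ = 215.
Eliminating p₂: 4×(1) − 3×(2) gives 29p₁ = 575, so p₁ = 575/29.
Back-substitute into (2): p₂ = (215 − 1×575/29) / 4 = 1415/29.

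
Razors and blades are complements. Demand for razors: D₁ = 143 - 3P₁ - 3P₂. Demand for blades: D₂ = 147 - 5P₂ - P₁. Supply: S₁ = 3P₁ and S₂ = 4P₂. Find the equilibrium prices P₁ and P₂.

Market 1: 143 - 3P₁ - 3P₂ = 3P₁ → 6P₁ + 3P₂ = 143.
Market 2: 9P₂ + P₁ = 147.
Eliminating P₂: 9×(1) − 3×(2) gives 51P₁ = 846, so P₁ = 282/17.
Back-substitute into (2): P₂ = (147 − 1×282/17) / 9 = 739/51.

P₁ = 282/17, P₂ = 739/51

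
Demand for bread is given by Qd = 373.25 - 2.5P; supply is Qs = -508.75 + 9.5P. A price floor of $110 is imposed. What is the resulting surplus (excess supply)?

Surplus = 438

Equilibrium price would be P* = 73.5, so the floor at 110 binds.
At P = 110: Qd = 98.25, Qs = 536.25.
Surplus = 536.25 − 98.25 = 438.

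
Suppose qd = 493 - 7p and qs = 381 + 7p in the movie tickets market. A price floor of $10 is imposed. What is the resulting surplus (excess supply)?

Surplus = 28

Equilibrium price would be p* = 8, so the floor at 10 binds.
At p = 10: qd = 423, qs = 451.
Surplus = 451 − 423 = 28.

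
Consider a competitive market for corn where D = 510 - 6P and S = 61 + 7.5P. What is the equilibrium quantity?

Set D = S: 510 - 6P = 61 + 7.5P.
449 = 13.5P, so P* = 898/27.
Q* = 510 − 6(898/27) = 2794/9.

Q* = 2794/9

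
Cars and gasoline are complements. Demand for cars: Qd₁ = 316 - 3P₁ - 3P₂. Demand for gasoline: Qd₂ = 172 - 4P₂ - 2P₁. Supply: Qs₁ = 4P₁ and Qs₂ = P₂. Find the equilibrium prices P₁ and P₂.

Market 1: 316 - 3P₁ - 3P₂ = 4P₁ → 7P₁ + 3P₂ = 316.
Market 2: 5P₂ + 2P₁ = 172.
Eliminating P₂: 5×(1) − 3×(2) gives 29P₁ = 1064, so P₁ = 1064/29.
Back-substitute into (2): P₂ = (172 − 2×1064/29) / 5 = 572/29.

P₁ = 1064/29, P₂ = 572/29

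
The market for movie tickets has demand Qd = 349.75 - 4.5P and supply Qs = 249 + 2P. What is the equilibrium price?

P* = 15.5

Set Qd = Qs: 349.75 - 4.5P = 249 + 2P.
100.75 = 6.5P, so P* = 15.5.
Q* = 349.75 − 4.5(15.5) = 280.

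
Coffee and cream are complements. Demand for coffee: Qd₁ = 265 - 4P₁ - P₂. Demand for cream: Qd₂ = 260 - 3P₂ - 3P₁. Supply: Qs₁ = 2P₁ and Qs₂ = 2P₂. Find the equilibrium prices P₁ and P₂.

Market 1: 265 - 4P₁ - P₂ = 2P₁ → 6P₁ + P₂ = 265.
Market 2: 5P₂ + 3P₁ = 260.
Eliminating P₂: 5×(1) − 1×(2) gives 27P₁ = 1065, so P₁ = 355/9.
Back-substitute into (2): P₂ = (260 − 3×355/9) / 5 = 85/3.

P₁ = 355/9, P₂ = 85/3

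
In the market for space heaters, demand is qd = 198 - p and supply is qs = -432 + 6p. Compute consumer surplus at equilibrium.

Equilibrium: 198 - p = -432 + 6p gives p* = 90, q* = 108.
Demand choke price (qd = 0): p = 198.
CS = ½(198 − 90)(108) = 5832.

Consumer surplus = 5832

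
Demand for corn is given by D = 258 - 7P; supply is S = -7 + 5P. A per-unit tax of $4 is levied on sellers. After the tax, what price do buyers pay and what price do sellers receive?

Pre-tax equilibrium: P* = 265/12, Q* = 1241/12.
Tax on sellers shifts supply to S = -7 + 5(P − 4) = -27 + 5P.
258 - 7P = -27 + 5P gives buyer price Pb = 23.75; sellers receive Ps = 23.75 − 4 = 19.75.
New quantity: Q = 258 − 7(23.75) = 91.75.

Buyers pay $23.75, sellers receive $19.75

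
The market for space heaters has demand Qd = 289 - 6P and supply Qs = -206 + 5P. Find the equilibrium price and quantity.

Set Qd = Qs: 289 - 6P = -206 + 5P.
495 = 11P, so P* = 45.
Q* = 289 − 6(45) = 19.

P* = 45, Q* = 19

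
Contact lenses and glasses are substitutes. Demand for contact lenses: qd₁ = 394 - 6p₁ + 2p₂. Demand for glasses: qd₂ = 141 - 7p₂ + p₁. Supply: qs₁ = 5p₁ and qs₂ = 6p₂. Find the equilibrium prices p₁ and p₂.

p₁ = 5404/141, p₂ = 1945/141

Market 1: 394 - 6p₁ + 2p₂ = 5p₁ → 11p₁ - 2p₂ = 394.
Market 2: 13p₂ - p₁ = 141.
Eliminating p₂: 13×(1) + 2×(2) gives 141p₁ = 5404, so p₁ = 5404/141.
Back-substitute into (2): p₂ = (141 + 1×5404/141) / 13 = 1945/141.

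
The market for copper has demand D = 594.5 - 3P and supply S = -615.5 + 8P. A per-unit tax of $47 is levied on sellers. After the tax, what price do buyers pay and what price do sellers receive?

Buyers pay 1586/11, sellers receive 1069/11

Pre-tax equilibrium: P* = 110, Q* = 264.5.
Tax on sellers shifts supply to S = -615.5 + 8(P − 47) = -991.5 + 8P.
594.5 - 3P = -991.5 + 8P gives buyer price Pb = 1586/11; sellers receive Ps = 1586/11 − 47 = 1069/11.
New quantity: Q = 594.5 − 3(1586/11) = 3563/22.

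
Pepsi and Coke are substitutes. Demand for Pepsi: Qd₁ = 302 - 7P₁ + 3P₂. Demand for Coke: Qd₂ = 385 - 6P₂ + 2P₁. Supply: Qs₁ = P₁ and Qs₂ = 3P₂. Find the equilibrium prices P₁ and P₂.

P₁ = 1291/22, P₂ = 614/11

Market 1: 302 - 7P₁ + 3P₂ = P₁ → 8P₁ - 3P₂ = 302.
Market 2: 9P₂ - 2P₁ = 385.
Eliminating P₂: 9×(1) + 3×(2) gives 66P₁ = 3873, so P₁ = 1291/22.
Back-substitute into (2): P₂ = (385 + 2×1291/22) / 9 = 614/11.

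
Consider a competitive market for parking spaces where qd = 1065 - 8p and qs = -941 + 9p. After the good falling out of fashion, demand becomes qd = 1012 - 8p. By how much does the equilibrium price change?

Original equilibrium: p* = 118, q* = 121.
New equilibrium: 1012 - 8p = -941 + 9p, so 1953 = 17p and p' = 1953/17; q' = 1012 − 8(1953/17) = 1580/17.
Change in price: 1953/17 − 118 = -53/17.

Δp = -53/17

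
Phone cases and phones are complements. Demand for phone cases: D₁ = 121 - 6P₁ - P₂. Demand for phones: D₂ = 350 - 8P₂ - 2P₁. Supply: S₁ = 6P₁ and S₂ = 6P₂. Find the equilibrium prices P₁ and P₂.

Market 1: 121 - 6P₁ - P₂ = 6P₁ → 12P₁ + P₂ = 121.
Market 2: 14P₂ + 2P₁ = 350.
Eliminating P₂: 14×(1) − 1×(2) gives 166P₁ = 1344, so P₁ = 672/83.
Back-substitute into (2): P₂ = (350 − 2×672/83) / 14 = 1979/83.

P₁ = 672/83, P₂ = 1979/83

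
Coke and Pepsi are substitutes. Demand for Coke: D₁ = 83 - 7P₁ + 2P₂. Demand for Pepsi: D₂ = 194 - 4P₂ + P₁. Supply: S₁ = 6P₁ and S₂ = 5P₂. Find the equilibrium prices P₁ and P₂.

Market 1: 83 - 7P₁ + 2P₂ = 6P₁ → 13P₁ - 2P₂ = 83.
Market 2: 9P₂ - P₁ = 194.
Eliminating P₂: 9×(1) + 2×(2) gives 115P₁ = 1135, so P₁ = 227/23.
Back-substitute into (2): P₂ = (194 + 1×227/23) / 9 = 521/23.

P₁ = 227/23, P₂ = 521/23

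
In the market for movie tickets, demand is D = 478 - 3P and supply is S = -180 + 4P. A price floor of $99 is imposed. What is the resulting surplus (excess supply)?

Equilibrium price would be P* = 94, so the floor at 99 binds.
At P = 99: D = 181, S = 216.
Surplus = 216 − 181 = 35.

Surplus = 35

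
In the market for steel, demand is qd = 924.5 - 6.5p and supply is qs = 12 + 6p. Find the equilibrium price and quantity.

Set qd = qs: 924.5 - 6.5p = 12 + 6p.
912.5 = 12.5p, so p* = 73.
q* = 924.5 − 6.5(73) = 450.

p* = 73, q* = 450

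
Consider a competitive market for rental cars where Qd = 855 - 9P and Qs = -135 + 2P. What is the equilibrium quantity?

Set Qd = Qs: 855 - 9P = -135 + 2P.
990 = 11P, so P* = 90.
Q* = 855 − 9(90) = 45.

Q* = 45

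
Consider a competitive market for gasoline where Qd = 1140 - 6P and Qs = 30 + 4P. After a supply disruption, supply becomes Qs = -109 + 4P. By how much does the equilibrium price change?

Original equilibrium: P* = 111, Q* = 474.
New equilibrium: 1140 - 6P = -109 + 4P, so 1249 = 10P and P' = 124.9; Q' = 1140 − 6(124.9) = 390.6.
Change in price: 124.9 − 111 = 13.9.

ΔP = 13.9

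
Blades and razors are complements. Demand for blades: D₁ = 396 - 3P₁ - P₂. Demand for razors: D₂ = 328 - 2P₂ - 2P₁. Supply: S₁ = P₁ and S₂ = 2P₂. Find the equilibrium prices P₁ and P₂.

P₁ = 628/7, P₂ = 260/7

Market 1: 396 - 3P₁ - P₂ = P₁ → 4P₁ + P₂ = 396.
Market 2: 4P₂ + 2P₁ = 328.
Eliminating P₂: 4×(1) − 1×(2) gives 14P₁ = 1256, so P₁ = 628/7.
Back-substitute into (2): P₂ = (328 − 2×628/7) / 4 = 260/7.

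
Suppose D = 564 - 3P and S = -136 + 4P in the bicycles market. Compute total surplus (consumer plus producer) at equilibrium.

Equilibrium: 564 - 3P = -136 + 4P gives P* = 100, Q* = 264.
Demand choke price: P = 188; supply starts at P = 34.
CS = ½(188 − 100)(264) = 11616; PS = ½(100 − 34)(264) = 8712.

Total surplus = 20328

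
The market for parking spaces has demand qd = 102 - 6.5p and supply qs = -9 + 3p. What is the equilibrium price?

Set qd = qs: 102 - 6.5p = -9 + 3p.
111 = 9.5p, so p* = 222/19.
q* = 102 − 6.5(222/19) = 495/19.

p* = 222/19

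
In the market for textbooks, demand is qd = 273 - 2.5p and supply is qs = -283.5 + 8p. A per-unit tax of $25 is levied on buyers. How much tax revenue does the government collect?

Pre-tax equilibrium: p* = 53, q* = 140.5.
Tax on buyers shifts demand to qd = 273 − 2.5(p + 25) = 210.5 - 2.5p.
210.5 - 2.5p = -283.5 + 8p gives seller price ps = 988/21; buyers pay pb = 988/21 + 25 = 1513/21.
New quantity: q = 273 − 2.5(1513/21) = 3901/42.
Revenue = 25 × 3901/42 = 97525/42.

Tax revenue = 97525/42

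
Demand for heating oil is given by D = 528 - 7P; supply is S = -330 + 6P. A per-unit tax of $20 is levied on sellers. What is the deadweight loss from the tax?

Deadweight loss = 8400/13

Pre-tax equilibrium: P* = 66, Q* = 66.
Tax on sellers shifts supply to S = -330 + 6(P − 20) = -450 + 6P.
528 - 7P = -450 + 6P gives buyer price Pb = 978/13; sellers receive Ps = 978/13 − 20 = 718/13.
New quantity: Q = 528 − 7(978/13) = 18/13.
DWL = ½ × 20 × (66 − 18/13) = 8400/13.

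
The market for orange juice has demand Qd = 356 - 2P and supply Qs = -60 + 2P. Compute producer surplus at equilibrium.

Equilibrium: 356 - 2P = -60 + 2P gives P* = 104, Q* = 148.
Supply starts at P = 30 (where Qs = 0).
PS = ½(104 − 30)(148) = 5476.

Producer surplus = 5476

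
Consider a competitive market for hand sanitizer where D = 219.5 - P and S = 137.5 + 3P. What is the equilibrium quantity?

Q* = 199

Set D = S: 219.5 - P = 137.5 + 3P.
82 = 4P, so P* = 20.5.
Q* = 219.5 − 1(20.5) = 199.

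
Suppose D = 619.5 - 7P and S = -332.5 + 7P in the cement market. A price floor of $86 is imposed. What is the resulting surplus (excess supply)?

Equilibrium price would be P* = 68, so the floor at 86 binds.
At P = 86: D = 17.5, S = 269.5.
Surplus = 269.5 − 17.5 = 252.

Surplus = 252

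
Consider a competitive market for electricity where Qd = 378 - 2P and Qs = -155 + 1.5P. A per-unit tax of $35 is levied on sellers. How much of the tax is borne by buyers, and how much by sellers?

Pre-tax equilibrium: P* = 1066/7, Q* = 514/7.
Tax on sellers shifts supply to Qs = -155 + 1.5(P − 35) = -207.5 + 1.5P.
378 - 2P = -207.5 + 1.5P gives buyer price Pb = 1171/7; sellers receive Ps = 1171/7 − 35 = 926/7.
New quantity: Q = 378 − 2(1171/7) = 304/7.
Buyer burden = 1171/7 − 1066/7 = 15; seller burden = 1066/7 − 926/7 = 20.

Buyers bear $15, sellers bear $20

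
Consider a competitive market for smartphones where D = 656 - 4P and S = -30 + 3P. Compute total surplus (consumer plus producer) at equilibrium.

Equilibrium: 656 - 4P = -30 + 3P gives P* = 98, Q* = 264.
Demand choke price: P = 164; supply starts at P = 10.
CS = ½(164 − 98)(264) = 8712; PS = ½(98 − 10)(264) = 11616.

Total surplus = 20328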